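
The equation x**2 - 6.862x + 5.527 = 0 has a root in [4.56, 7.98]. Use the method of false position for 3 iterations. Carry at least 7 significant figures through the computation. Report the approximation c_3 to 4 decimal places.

f(4.560000) = -4.970120, f(7.980000) = 14.448640
step 1: c = 5.435329, f(c) = -2.227425 < 0 → new bracket [5.435329, 7.980000]
step 2: c = 5.775221, f(c) = -0.749387 < 0 → new bracket [5.775221, 7.980000]
step 3: c = 5.883935, f(c) = -0.227871 < 0 → new bracket [5.883935, 7.980000]

5.8839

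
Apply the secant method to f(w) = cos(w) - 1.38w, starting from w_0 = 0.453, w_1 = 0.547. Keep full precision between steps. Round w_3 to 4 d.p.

0.5986

f(w_0) = 0.273998, f(w_1) = 0.099229
w_2 = 0.547000 - (0.099229)·(0.547000 - 0.453000)/(0.099229 - (0.273998)) = 0.600370; f(w_2) = -0.003385
w_3 = 0.600370 - (-0.003385)·(0.600370 - 0.547000)/(-0.003385 - (0.099229)) = 0.598610; f(w_3) = 0.000038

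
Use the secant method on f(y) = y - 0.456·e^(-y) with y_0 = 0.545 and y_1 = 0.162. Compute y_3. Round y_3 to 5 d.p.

f(y_0) = 0.280592, f(y_1) = -0.225801
y_2 = 0.162000 - (-0.225801)·(0.162000 - 0.545000)/(-0.225801 - (0.280592)) = 0.332780; f(y_2) = 0.005861
y_3 = 0.332780 - (0.005861)·(0.332780 - 0.162000)/(0.005861 - (-0.225801)) = 0.328459; f(y_3) = 0.000125

0.32846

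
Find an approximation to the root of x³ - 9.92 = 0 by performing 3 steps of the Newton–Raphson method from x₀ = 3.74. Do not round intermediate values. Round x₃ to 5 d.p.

Newton update: x ← x − f(x)/f'(x).
f'(x) = 3x²
x_0 = 3.740000: f = 42.393624, f' = 41.962800 → x_1 = 3.740000 - (42.393624)/(41.962800) = 2.729733
x_1 = 2.729733: f = 10.420452, f' = 22.354330 → x_2 = 2.729733 - (10.420452)/(22.354330) = 2.263584
x_2 = 2.263584: f = 1.678181, f' = 15.371438 → x_3 = 2.263584 - (1.678181)/(15.371438) = 2.154409

2.15441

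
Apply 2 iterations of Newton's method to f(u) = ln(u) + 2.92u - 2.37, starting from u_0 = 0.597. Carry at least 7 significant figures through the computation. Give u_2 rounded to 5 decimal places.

f'(u) = 1/u + 2.92
u_0 = 0.597000: f = -1.142598, f' = 4.595042 → u_1 = 0.597000 - (-1.142598)/(4.595042) = 0.845659
u_1 = 0.845659: f = -0.068315, f' = 4.102510 → u_2 = 0.845659 - (-0.068315)/(4.102510) = 0.862311

0.86231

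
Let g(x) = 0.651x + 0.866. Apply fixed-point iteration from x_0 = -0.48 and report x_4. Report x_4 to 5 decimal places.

1.94949

x_1 = g(-0.480000) = 0.553520
x_2 = g(0.553520) = 1.226342
x_3 = g(1.226342) = 1.664348
x_4 = g(1.664348) = 1.949491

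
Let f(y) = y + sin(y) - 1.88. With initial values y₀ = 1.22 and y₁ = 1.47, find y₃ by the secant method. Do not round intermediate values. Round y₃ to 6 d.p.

1.030274

Secant update: y_(k+1) = y_k − f(y_k)·(y_k − y_(k-1))/(f(y_k) − f(y_(k-1))).
f(y_0) = 0.279099, f(y_1) = 0.584924
y_2 = 1.470000 - (0.584924)·(1.470000 - 1.220000)/(0.584924 - (0.279099)) = 0.991847; f(y_2) = -0.051115
y_3 = 0.991847 - (-0.051115)·(0.991847 - 1.470000)/(-0.051115 - (0.584924)) = 1.030274; f(y_3) = 0.007713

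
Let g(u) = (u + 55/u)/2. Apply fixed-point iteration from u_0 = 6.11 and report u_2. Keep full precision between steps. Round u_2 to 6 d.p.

7.417488

u_1 = g(6.110000) = 7.555818
u_2 = g(7.555818) = 7.417488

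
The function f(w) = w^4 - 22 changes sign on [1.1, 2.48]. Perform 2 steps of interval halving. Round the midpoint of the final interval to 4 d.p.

2.3075

f(1.100000) = -20.535900, f(2.480000) = 15.827420 (opposite signs)
step 1: m = 1.790000, f(m) = -11.733743 < 0 → root in [1.790000, 2.480000]
step 2: m = 2.135000, f(m) = -1.222585 < 0 → root in [2.135000, 2.480000]
Midpoint of [2.135000, 2.480000] = 2.307500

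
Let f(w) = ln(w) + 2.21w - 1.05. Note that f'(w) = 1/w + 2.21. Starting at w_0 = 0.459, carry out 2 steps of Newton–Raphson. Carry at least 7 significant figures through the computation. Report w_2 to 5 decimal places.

0.66176

w_0 = 0.459000: f = -0.814315, f' = 4.388649 → w_1 = 0.459000 - (-0.814315)/(4.388649) = 0.644550
w_1 = 0.644550: f = -0.064746, f' = 3.761469 → w_2 = 0.644550 - (-0.064746)/(3.761469) = 0.661763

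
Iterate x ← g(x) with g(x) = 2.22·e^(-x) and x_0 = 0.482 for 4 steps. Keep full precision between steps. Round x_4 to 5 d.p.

x_1 = g(0.482000) = 1.370954
x_2 = g(1.370954) = 0.563579
x_3 = g(0.563579) = 1.263553
x_4 = g(1.263553) = 0.627478

0.62748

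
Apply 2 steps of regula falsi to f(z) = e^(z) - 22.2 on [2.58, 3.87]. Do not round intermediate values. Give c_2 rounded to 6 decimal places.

f(2.580000) = -9.002862, f(3.870000) = 25.742386
step 1: c = 2.914253, f(c) = -3.764970 < 0 → new bracket [2.914253, 3.870000]
step 2: c = 3.036201, f(c) = -1.374034 < 0 → new bracket [3.036201, 3.870000]

3.036201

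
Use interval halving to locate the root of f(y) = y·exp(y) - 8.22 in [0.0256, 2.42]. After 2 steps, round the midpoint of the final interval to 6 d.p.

f(0.025600) = -8.193736, f(2.420000) = 18.994980 (opposite signs)
step 1: m = 1.222800, f(m) = -4.066533 < 0 → root in [1.222800, 2.420000]
step 2: m = 1.821400, f(m) = 3.037172 > 0 → root in [1.222800, 1.821400]
Midpoint of [1.222800, 1.821400] = 1.522100

1.522100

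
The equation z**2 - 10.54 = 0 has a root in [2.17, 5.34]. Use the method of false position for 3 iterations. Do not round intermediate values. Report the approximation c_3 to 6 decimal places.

False-position update: c = (a·f(b) − b·f(a))/(f(b) − f(a)); replace the endpoint whose sign matches f(c).
f(2.170000) = -5.831100, f(5.340000) = 17.975600
step 1: c = 2.946445, f(c) = -1.858463 < 0 → new bracket [2.946445, 5.340000]
step 2: c = 3.170722, f(c) = -0.486520 < 0 → new bracket [3.170722, 5.340000]
step 3: c = 3.227888, f(c) = -0.120740 < 0 → new bracket [3.227888, 5.340000]

3.227888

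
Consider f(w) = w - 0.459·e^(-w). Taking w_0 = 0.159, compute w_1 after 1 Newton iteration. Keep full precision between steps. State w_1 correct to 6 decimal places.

0.326101

Newton update: w ← w − f(w)/f'(w).
f'(w) = 1 + 0.459·e^(-w)
w_0 = 0.159000: f = -0.232525, f' = 1.391525 → w_1 = 0.159000 - (-0.232525)/(1.391525) = 0.326101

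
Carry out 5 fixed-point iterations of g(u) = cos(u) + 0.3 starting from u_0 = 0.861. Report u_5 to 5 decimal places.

0.92764

u_1 = g(0.861000) = 0.951679
u_2 = g(0.951679) = 0.880316
u_3 = g(0.880316) = 0.936907
u_4 = g(0.936907) = 0.892283
u_5 = g(0.892283) = 0.927637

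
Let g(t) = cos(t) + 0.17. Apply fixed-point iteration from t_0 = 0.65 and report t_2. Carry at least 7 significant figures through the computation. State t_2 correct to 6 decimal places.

t_1 = g(0.650000) = 0.966084
t_2 = g(0.966084) = 0.738526

0.738526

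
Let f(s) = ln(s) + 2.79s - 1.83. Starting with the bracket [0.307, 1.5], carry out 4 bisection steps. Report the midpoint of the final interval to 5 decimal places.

f(0.307000) = -2.154378, f(1.500000) = 2.760465 (opposite signs)
step 1: m = 0.903500, f(m) = 0.589286 > 0 → root in [0.307000, 0.903500]
step 2: m = 0.605250, f(m) = -0.643466 < 0 → root in [0.605250, 0.903500]
step 3: m = 0.754375, f(m) = -0.007159 < 0 → root in [0.754375, 0.903500]
step 4: m = 0.828937, f(m) = 0.295125 > 0 → root in [0.754375, 0.828937]
Midpoint of [0.754375, 0.828937] = 0.791656

0.79166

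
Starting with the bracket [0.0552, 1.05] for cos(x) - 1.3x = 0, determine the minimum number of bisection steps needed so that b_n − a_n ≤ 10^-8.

Initial width b − a = 1.05 − 0.0552 = 0.994800.
After n steps the width is (b−a)/2^n; need (b−a)/2^n ≤ 10^-8.
So n ≥ log₂(0.994800/10^-8) = log₂(99480000.0000) ≈ 26.5679.
Hence n = 27.

27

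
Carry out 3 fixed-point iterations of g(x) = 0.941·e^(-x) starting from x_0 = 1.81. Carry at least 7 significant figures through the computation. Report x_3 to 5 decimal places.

x_1 = g(1.810000) = 0.153999
x_2 = g(0.153999) = 0.806694
x_3 = g(0.806694) = 0.419998

0.42000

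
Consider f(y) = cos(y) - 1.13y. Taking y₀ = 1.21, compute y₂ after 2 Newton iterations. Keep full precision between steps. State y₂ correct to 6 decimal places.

0.685451

f'(y) = -sin(y) - 1.13
y_0 = 1.210000: f = -1.014281, f' = -2.065616 → y_1 = 1.210000 - (-1.014281)/(-2.065616) = 0.718969
y_1 = 0.718969: f = -0.059951, f' = -1.788610 → y_2 = 0.718969 - (-0.059951)/(-1.788610) = 0.685451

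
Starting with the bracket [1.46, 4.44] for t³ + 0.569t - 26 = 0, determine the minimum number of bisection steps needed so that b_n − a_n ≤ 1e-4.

Initial width b − a = 4.44 − 1.46 = 2.980000.
After n steps the width is (b−a)/2^n; need (b−a)/2^n ≤ 1e-4.
So n ≥ log₂(2.980000/1e-4) = log₂(29800.0000) ≈ 14.8630.
Hence n = 15.

15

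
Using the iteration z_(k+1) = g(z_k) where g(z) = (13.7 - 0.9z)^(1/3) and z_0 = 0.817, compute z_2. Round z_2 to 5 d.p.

z_1 = g(0.817000) = 2.349204
z_2 = g(2.349204) = 2.262773

2.26277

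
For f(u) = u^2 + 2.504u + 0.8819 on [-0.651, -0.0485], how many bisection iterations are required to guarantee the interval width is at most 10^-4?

13

Initial width b − a = -0.0485 − -0.651 = 0.602500.
After n steps the width is (b−a)/2^n; need (b−a)/2^n ≤ 10^-4.
So n ≥ log₂(0.602500/10^-4) = log₂(6025.0000) ≈ 12.5567.
Hence n = 13.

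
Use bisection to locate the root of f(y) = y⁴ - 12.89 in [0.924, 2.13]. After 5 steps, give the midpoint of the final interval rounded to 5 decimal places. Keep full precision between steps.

1.88503

f(0.924000) = -12.161067, f(2.130000) = 7.693462 (opposite signs)
step 1: m = 1.527000, f(m) = -7.453040 < 0 → root in [1.527000, 2.130000]
step 2: m = 1.828500, f(m) = -1.711595 < 0 → root in [1.828500, 2.130000]
step 3: m = 1.979250, f(m) = 2.456262 > 0 → root in [1.828500, 1.979250]
step 4: m = 1.903875, f(m) = 0.248740 > 0 → root in [1.828500, 1.903875]
step 5: m = 1.866188, f(m) = -0.761109 < 0 → root in [1.866188, 1.903875]
Midpoint of [1.866188, 1.903875] = 1.885031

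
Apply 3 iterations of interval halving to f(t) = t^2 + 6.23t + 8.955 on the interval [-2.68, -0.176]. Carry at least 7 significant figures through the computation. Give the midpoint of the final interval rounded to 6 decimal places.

-2.210500

f(-2.680000) = -0.559000, f(-0.176000) = 7.889496 (opposite signs)
step 1: m = -1.428000, f(m) = 2.097744 > 0 → root in [-2.680000, -1.428000]
step 2: m = -2.054000, f(m) = 0.377496 > 0 → root in [-2.680000, -2.054000]
step 3: m = -2.367000, f(m) = -0.188721 < 0 → root in [-2.367000, -2.054000]
Midpoint of [-2.367000, -2.054000] = -2.210500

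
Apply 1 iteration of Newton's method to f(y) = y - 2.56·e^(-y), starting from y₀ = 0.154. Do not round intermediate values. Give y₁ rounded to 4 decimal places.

f'(y) = 1 + 2.56·e^(-y)
y_0 = 0.154000: f = -2.040616, f' = 3.194616 → y_1 = 0.154000 - (-2.040616)/(3.194616) = 0.792767

0.7928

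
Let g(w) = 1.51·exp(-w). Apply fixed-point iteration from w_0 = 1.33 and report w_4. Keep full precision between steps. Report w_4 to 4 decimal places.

w_1 = g(1.330000) = 0.399361
w_2 = g(0.399361) = 1.012831
w_3 = g(1.012831) = 0.548416
w_4 = g(0.548416) = 0.872575

0.8726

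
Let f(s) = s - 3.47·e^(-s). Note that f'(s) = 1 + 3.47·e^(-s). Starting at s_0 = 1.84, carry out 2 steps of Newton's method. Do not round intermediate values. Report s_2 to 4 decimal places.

1.1221

s_0 = 1.840000: f = 1.288904, f' = 1.551096 → s_1 = 1.840000 - (1.288904)/(1.551096) = 1.009037
s_1 = 1.009037: f = -0.256020, f' = 2.265057 → s_2 = 1.009037 - (-0.256020)/(2.265057) = 1.122067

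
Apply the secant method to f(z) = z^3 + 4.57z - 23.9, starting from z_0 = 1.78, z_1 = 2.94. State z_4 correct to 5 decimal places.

2.35935

f(z_0) = -10.125648, f(z_1) = 14.947984
z_2 = 2.940000 - (14.947984)·(2.940000 - 1.780000)/(14.947984 - (-10.125648)) = 2.248450; f(z_2) = -2.257476
z_3 = 2.248450 - (-2.257476)·(2.248450 - 2.940000)/(-2.257476 - (14.947984)) = 2.339186; f(z_3) = -0.410373
z_4 = 2.339186 - (-0.410373)·(2.339186 - 2.248450)/(-0.410373 - (-2.257476)) = 2.359345; f(z_4) = 0.015530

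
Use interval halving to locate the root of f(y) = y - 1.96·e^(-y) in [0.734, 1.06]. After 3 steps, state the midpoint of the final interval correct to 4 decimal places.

0.8359

f(0.734000) = -0.206771, f(1.060000) = 0.380947 (opposite signs)
step 1: m = 0.897000, f(m) = 0.097729 > 0 → root in [0.734000, 0.897000]
step 2: m = 0.815500, f(m) = -0.051639 < 0 → root in [0.815500, 0.897000]
step 3: m = 0.856250, f(m) = 0.023736 > 0 → root in [0.815500, 0.856250]
Midpoint of [0.815500, 0.856250] = 0.835875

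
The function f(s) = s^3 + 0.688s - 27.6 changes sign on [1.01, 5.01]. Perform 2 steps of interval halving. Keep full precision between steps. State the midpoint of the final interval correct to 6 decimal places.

2.510000

f(1.010000) = -25.874819, f(5.010000) = 101.598381 (opposite signs)
step 1: m = 3.010000, f(m) = 1.741781 > 0 → root in [1.010000, 3.010000]
step 2: m = 2.010000, f(m) = -18.096519 < 0 → root in [2.010000, 3.010000]
Midpoint of [2.010000, 3.010000] = 2.510000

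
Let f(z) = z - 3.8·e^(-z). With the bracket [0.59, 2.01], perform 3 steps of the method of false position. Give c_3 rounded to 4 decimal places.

f(0.590000) = -1.516444, f(2.010000) = 1.500843
step 1: c = 1.303671, f(c) = 0.271845 > 0 → new bracket [0.590000, 1.303671]
step 2: c = 1.195183, f(c) = 0.045118 > 0 → new bracket [0.590000, 1.195183]
step 3: c = 1.177697, f(c) = 0.007346 > 0 → new bracket [0.590000, 1.177697]

1.1777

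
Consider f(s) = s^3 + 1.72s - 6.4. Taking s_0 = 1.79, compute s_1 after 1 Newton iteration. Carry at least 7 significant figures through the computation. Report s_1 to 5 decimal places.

Newton update: s ← s − f(s)/f'(s).
f'(s) = 3s^2 + 1.72
s_0 = 1.790000: f = 2.414139, f' = 11.332300 → s_1 = 1.790000 - (2.414139)/(11.332300) = 1.576968

1.57697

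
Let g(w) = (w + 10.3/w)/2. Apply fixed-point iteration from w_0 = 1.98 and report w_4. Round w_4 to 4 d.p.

3.2094

w_1 = g(1.980000) = 3.591010
w_2 = g(3.591010) = 3.229642
w_3 = g(3.229642) = 3.209425
w_4 = g(3.209425) = 3.209361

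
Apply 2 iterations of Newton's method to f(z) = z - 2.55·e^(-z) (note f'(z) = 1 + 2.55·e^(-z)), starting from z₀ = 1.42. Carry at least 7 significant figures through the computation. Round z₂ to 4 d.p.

0.9678

Newton update: z ← z − f(z)/f'(z).
z_0 = 1.420000: f = 0.803629, f' = 1.616371 → z_1 = 1.420000 - (0.803629)/(1.616371) = 0.922819
z_1 = 0.922819: f = -0.090544, f' = 2.013363 → z_2 = 0.922819 - (-0.090544)/(2.013363) = 0.967790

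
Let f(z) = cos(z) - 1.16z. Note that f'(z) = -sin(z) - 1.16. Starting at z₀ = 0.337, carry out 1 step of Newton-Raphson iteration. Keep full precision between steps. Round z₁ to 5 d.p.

0.70786

z_0 = 0.337000: f = 0.552831, f' = -1.490657 → z_1 = 0.337000 - (0.552831)/(-1.490657) = 0.707864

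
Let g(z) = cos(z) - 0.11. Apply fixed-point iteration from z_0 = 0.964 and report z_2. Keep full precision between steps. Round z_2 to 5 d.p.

0.78595

z_1 = g(0.964000) = 0.460239
z_2 = g(0.460239) = 0.785947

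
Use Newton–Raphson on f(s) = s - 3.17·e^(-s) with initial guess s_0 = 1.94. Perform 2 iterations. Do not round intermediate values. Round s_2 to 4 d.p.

1.0717

f'(s) = 1 + 3.17·e^(-s)
s_0 = 1.940000: f = 1.484458, f' = 1.455542 → s_1 = 1.940000 - (1.484458)/(1.455542) = 0.920133
s_1 = 0.920133: f = -0.343004, f' = 2.263137 → s_2 = 0.920133 - (-0.343004)/(2.263137) = 1.071694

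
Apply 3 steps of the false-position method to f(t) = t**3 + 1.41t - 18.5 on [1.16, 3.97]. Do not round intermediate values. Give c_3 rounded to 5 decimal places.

f(1.160000) = -15.303504, f(3.970000) = 49.668473
step 1: c = 1.821868, f(c) = -9.884021 < 0 → new bracket [1.821868, 3.970000]
step 2: c = 2.178397, f(c) = -5.091073 < 0 → new bracket [2.178397, 3.970000]
step 3: c = 2.344964, f(c) = -2.298973 < 0 → new bracket [2.344964, 3.970000]

2.34496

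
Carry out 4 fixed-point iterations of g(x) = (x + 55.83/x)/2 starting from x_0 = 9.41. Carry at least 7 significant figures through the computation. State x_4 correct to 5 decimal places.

x_1 = g(9.410000) = 7.671525
x_2 = g(7.671525) = 7.474544
x_3 = g(7.474544) = 7.471948
x_4 = g(7.471948) = 7.471948

7.47195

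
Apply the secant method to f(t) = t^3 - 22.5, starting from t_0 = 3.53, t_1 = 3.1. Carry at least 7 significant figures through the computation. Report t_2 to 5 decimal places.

f(t_0) = 21.486977, f(t_1) = 7.291000
t_2 = 3.100000 - (7.291000)·(3.100000 - 3.530000)/(7.291000 - (21.486977)) = 2.879154; f(t_2) = 1.366818

2.87915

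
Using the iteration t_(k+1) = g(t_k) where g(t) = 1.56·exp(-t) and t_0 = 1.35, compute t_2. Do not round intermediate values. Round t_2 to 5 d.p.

1.04109

t_1 = g(1.350000) = 0.404415
t_2 = g(0.404415) = 1.041093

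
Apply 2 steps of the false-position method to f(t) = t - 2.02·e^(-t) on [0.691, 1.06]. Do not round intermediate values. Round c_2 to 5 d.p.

f(0.691000) = -0.321171, f(1.060000) = 0.360159
step 1: c = 0.864942, f(c) = 0.014369 > 0 → new bracket [0.691000, 0.864942]
step 2: c = 0.857493, f(c) = 0.000561 > 0 → new bracket [0.691000, 0.857493]

0.85749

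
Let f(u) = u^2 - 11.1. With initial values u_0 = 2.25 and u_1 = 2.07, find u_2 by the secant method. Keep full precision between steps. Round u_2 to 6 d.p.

3.647569

f(u_0) = -6.037500, f(u_1) = -6.815100
u_2 = 2.070000 - (-6.815100)·(2.070000 - 2.250000)/(-6.815100 - (-6.037500)) = 3.647569; f(u_2) = 2.204763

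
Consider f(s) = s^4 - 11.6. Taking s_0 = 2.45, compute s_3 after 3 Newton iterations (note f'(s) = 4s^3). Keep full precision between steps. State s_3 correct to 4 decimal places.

s_0 = 2.450000: f = 24.430006, f' = 58.824500 → s_1 = 2.450000 - (24.430006)/(58.824500) = 2.034697
s_1 = 2.034697: f = 5.539524, f' = 33.694504 → s_2 = 2.034697 - (5.539524)/(33.694504) = 1.870292
s_2 = 1.870292: f = 0.635959, f' = 26.169082 → s_3 = 1.870292 - (0.635959)/(26.169082) = 1.845990

1.8460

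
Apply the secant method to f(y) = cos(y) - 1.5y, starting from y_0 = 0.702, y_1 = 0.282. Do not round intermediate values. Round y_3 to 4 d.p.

0.5641

Secant update: y_(k+1) = y_k − f(y_k)·(y_k − y_(k-1))/(f(y_k) − f(y_(k-1))).
f(y_0) = -0.289448, f(y_1) = 0.537501
y_2 = 0.282000 - (0.537501)·(0.282000 - 0.702000)/(0.537501 - (-0.289448)) = 0.554992; f(y_2) = 0.017417
y_3 = 0.554992 - (0.017417)·(0.554992 - 0.282000)/(0.017417 - (0.537501)) = 0.564134; f(y_3) = -0.001149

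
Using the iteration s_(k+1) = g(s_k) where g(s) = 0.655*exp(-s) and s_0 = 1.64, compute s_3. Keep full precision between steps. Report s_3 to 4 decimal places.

s_1 = g(1.640000) = 0.127057
s_2 = g(0.127057) = 0.576848
s_3 = g(0.576848) = 0.367891

0.3679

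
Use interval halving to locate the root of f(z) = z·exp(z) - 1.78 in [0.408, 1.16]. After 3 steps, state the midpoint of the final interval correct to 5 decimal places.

0.83100

f(0.408000) = -1.166447, f(1.160000) = 1.920323 (opposite signs)
step 1: m = 0.784000, f(m) = -0.062871 < 0 → root in [0.784000, 1.160000]
step 2: m = 0.972000, f(m) = 0.789215 > 0 → root in [0.784000, 0.972000]
step 3: m = 0.878000, f(m) = 0.332541 > 0 → root in [0.784000, 0.878000]
Midpoint of [0.784000, 0.878000] = 0.831000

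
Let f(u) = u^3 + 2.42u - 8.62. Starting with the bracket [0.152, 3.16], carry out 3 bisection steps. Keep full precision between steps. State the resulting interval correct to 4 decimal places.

f(0.152000) = -8.248648, f(3.160000) = 30.581696 (opposite signs)
step 1: m = 1.656000, f(m) = -0.071172 < 0 → root in [1.656000, 3.160000]
step 2: m = 2.408000, f(m) = 11.170061 > 0 → root in [1.656000, 2.408000]
step 3: m = 2.032000, f(m) = 4.687617 > 0 → root in [1.656000, 2.032000]

[1.6560, 2.0320]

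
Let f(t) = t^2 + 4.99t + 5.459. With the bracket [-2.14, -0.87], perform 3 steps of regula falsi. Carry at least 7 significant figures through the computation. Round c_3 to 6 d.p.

f(-2.140000) = -0.640000, f(-0.870000) = 1.874600
step 1: c = -1.816768, f(c) = -0.306026 < 0 → new bracket [-1.816768, -0.870000]
step 2: c = -1.683900, f(c) = -0.108141 < 0 → new bracket [-1.683900, -0.870000]
step 3: c = -1.639509, f(c) = -0.034159 < 0 → new bracket [-1.639509, -0.870000]

-1.639509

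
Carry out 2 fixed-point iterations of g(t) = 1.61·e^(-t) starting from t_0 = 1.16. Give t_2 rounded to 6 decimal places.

t_1 = g(1.160000) = 0.504713
t_2 = g(0.504713) = 0.971923

0.971923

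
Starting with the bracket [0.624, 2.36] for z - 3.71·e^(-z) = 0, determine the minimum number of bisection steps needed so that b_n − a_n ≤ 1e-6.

Initial width b − a = 2.36 − 0.624 = 1.736000.
After n steps the width is (b−a)/2^n; need (b−a)/2^n ≤ 1e-6.
So n ≥ log₂(1.736000/1e-6) = log₂(1736000.0000) ≈ 20.7273.
Hence n = 21.

21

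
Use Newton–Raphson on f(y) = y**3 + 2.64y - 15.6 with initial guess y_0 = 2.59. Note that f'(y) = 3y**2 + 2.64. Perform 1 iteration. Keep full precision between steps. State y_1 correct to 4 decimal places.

y_0 = 2.590000: f = 8.611579, f' = 22.764300 → y_1 = 2.590000 - (8.611579)/(22.764300) = 2.211707

2.2117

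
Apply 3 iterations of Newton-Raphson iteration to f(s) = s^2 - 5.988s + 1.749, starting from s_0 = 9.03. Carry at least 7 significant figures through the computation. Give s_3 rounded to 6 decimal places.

f'(s) = 2s - 5.988
s_0 = 9.030000: f = 29.218260, f' = 12.072000 → s_1 = 9.030000 - (29.218260)/(12.072000) = 6.609667
s_1 = 6.609667: f = 5.858012, f' = 7.231334 → s_2 = 6.609667 - (5.858012)/(7.231334) = 5.799580
s_2 = 5.799580: f = 0.656241, f' = 5.611159 → s_3 = 5.799580 - (0.656241)/(5.611159) = 5.682627

5.682627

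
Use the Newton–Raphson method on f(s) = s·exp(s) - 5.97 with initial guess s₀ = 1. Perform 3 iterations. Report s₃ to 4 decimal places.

1.4297

Newton update: s ← s − f(s)/f'(s).
f'(s) = (s + 1)·exp(s)
s_0 = 1.000000: f = -3.251718, f' = 5.436564 → s_1 = 1.000000 - (-3.251718)/(5.436564) = 1.598120
s_1 = 1.598120: f = 1.930675, f' = 12.844405 → s_2 = 1.598120 - (1.930675)/(12.844405) = 1.447808
s_2 = 1.447808: f = 0.188653, f' = 10.412431 → s_3 = 1.447808 - (0.188653)/(10.412431) = 1.429690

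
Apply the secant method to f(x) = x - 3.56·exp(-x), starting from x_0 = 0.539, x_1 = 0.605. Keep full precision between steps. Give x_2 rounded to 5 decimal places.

f(x_0) = -1.537659, f(x_1) = -1.339025
x_2 = 0.605000 - (-1.339025)·(0.605000 - 0.539000)/(-1.339025 - (-1.537659)) = 1.049916; f(x_2) = -0.195967

1.04992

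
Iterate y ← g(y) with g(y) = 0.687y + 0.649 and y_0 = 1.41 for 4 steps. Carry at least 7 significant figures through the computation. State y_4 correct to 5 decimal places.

1.92569

y_1 = g(1.410000) = 1.617670
y_2 = g(1.617670) = 1.760339
y_3 = g(1.760339) = 1.858353
y_4 = g(1.858353) = 1.925689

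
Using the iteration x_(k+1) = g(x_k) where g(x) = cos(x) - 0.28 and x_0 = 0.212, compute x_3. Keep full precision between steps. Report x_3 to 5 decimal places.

x_1 = g(0.212000) = 0.697612
x_2 = g(0.697612) = 0.486378
x_3 = g(0.486378) = 0.604032

0.60403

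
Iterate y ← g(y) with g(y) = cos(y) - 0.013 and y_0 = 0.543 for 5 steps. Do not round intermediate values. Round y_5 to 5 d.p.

0.75400

y_1 = g(0.543000) = 0.843162
y_2 = g(0.843162) = 0.652105
y_3 = g(0.652105) = 0.781808
y_4 = g(0.781808) = 0.696641
y_5 = g(0.696641) = 0.754002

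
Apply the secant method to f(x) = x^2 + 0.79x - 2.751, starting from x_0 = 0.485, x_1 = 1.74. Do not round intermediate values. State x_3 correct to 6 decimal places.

1.296408

f(x_0) = -2.132625, f(x_1) = 1.651200
x_2 = 1.740000 - (1.651200)·(1.740000 - 0.485000)/(1.651200 - (-2.132625)) = 1.192338; f(x_2) = -0.387382
x_3 = 1.192338 - (-0.387382)·(1.192338 - 1.740000)/(-0.387382 - (1.651200)) = 1.296408; f(x_3) = -0.046164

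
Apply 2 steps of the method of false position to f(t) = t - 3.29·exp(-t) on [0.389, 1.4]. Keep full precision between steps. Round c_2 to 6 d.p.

1.108688

False-position update: c = (a·f(b) − b·f(a))/(f(b) − f(a)); replace the endpoint whose sign matches f(c).
f(0.389000) = -1.840746, f(1.400000) = 0.588696
step 1: c = 1.155017, f(c) = 0.118496 > 0 → new bracket [0.389000, 1.155017]
step 2: c = 1.108688, f(c) = 0.023016 > 0 → new bracket [0.389000, 1.108688]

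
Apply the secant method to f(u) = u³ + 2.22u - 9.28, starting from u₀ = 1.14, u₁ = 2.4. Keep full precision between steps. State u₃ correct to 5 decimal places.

f(u_0) = -5.267656, f(u_1) = 9.872000
u_2 = 2.400000 - (9.872000)·(2.400000 - 1.140000)/(9.872000 - (-5.267656)) = 1.578401; f(u_2) = -1.843597
u_3 = 1.578401 - (-1.843597)·(1.578401 - 2.400000)/(-1.843597 - (9.872000)) = 1.707690; f(u_3) = -0.508950

1.70769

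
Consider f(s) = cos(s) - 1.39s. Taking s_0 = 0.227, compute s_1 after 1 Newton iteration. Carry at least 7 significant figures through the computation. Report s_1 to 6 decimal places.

f'(s) = -sin(s) - 1.39
s_0 = 0.227000: f = 0.658816, f' = -1.615056 → s_1 = 0.227000 - (0.658816)/(-1.615056) = 0.634922

0.634922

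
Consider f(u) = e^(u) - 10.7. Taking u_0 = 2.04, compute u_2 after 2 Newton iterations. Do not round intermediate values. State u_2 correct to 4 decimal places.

2.3721

f'(u) = e^(u)
u_0 = 2.040000: f = -3.009391, f' = 7.690609 → u_1 = 2.040000 - (-3.009391)/(7.690609) = 2.431307
u_1 = 2.431307: f = 0.673740, f' = 11.373740 → u_2 = 2.431307 - (0.673740)/(11.373740) = 2.372071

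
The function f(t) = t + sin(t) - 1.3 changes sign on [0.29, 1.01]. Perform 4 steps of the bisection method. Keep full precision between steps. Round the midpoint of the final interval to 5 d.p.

f(0.290000) = -0.724048, f(1.010000) = 0.556832 (opposite signs)
step 1: m = 0.650000, f(m) = -0.044814 < 0 → root in [0.650000, 1.010000]
step 2: m = 0.830000, f(m) = 0.267931 > 0 → root in [0.650000, 0.830000]
step 3: m = 0.740000, f(m) = 0.114288 > 0 → root in [0.650000, 0.740000]
step 4: m = 0.695000, f(m) = 0.035385 > 0 → root in [0.650000, 0.695000]
Midpoint of [0.650000, 0.695000] = 0.672500

0.67250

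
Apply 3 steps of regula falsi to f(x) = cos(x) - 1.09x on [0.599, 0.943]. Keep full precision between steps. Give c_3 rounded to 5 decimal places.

False-position update: c = (a·f(b) − b·f(a))/(f(b) − f(a)); replace the endpoint whose sign matches f(c).
f(0.599000) = 0.172990, f(0.943000) = -0.440507
step 1: c = 0.695999, f(c) = 0.008775 > 0 → new bracket [0.695999, 0.943000]
step 2: c = 0.700823, f(c) = 0.000415 > 0 → new bracket [0.700823, 0.943000]
step 3: c = 0.701051, f(c) = 0.000020 > 0 → new bracket [0.701051, 0.943000]

0.70105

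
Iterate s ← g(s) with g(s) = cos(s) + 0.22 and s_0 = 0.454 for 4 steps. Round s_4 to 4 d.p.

s_1 = g(0.454000) = 1.118700
s_2 = g(1.118700) = 0.656852
s_3 = g(0.656852) = 1.011918
s_4 = g(1.011918) = 0.750235

0.7502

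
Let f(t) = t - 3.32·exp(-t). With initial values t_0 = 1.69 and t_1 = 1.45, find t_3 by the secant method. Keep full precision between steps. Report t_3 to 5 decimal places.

1.10681

Secant update: t_(k+1) = t_k − f(t_k)·(t_k − t_(k-1))/(f(t_k) − f(t_(k-1))).
f(t_0) = 1.077395, f(t_1) = 0.671227
t_2 = 1.450000 - (0.671227)·(1.450000 - 1.690000)/(0.671227 - (1.077395)) = 1.053380; f(t_2) = -0.104492
t_3 = 1.053380 - (-0.104492)·(1.053380 - 1.450000)/(-0.104492 - (0.671227)) = 1.106807; f(t_3) = 0.009171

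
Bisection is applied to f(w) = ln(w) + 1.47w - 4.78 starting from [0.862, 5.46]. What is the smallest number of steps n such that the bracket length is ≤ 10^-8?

29

Initial width b − a = 5.46 − 0.862 = 4.598000.
After n steps the width is (b−a)/2^n; need (b−a)/2^n ≤ 10^-8.
So n ≥ log₂(4.598000/10^-8) = log₂(459800000.0000) ≈ 28.7764.
Hence n = 29.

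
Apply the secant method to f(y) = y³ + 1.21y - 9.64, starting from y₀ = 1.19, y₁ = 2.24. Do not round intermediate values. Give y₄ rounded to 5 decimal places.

1.94018

f(y_0) = -6.514941, f(y_1) = 4.309824
y_2 = 2.240000 - (4.309824)·(2.240000 - 1.190000)/(4.309824 - (-6.514941)) = 1.821948; f(y_2) = -1.387497
y_3 = 1.821948 - (-1.387497)·(1.821948 - 2.240000)/(-1.387497 - (4.309824)) = 1.923758; f(y_3) = -0.192720
y_4 = 1.923758 - (-0.192720)·(1.923758 - 1.821948)/(-0.192720 - (-1.387497)) = 1.940180; f(y_4) = 0.011040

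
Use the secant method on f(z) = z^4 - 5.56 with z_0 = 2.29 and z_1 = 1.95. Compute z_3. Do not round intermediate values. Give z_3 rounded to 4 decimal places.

f(z_0) = 21.940585, f(z_1) = 8.899006
z_2 = 1.950000 - (8.899006)·(1.950000 - 2.290000)/(8.899006 - (21.940585)) = 1.717999; f(z_2) = 3.151469
z_3 = 1.717999 - (3.151469)·(1.717999 - 1.950000)/(3.151469 - (8.899006)) = 1.590789; f(z_3) = 0.843980

1.5908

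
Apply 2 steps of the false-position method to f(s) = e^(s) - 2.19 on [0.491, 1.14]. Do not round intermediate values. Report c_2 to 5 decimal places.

0.77527

f(0.491000) = -0.556051, f(1.140000) = 0.936768
step 1: c = 0.732742, f(c) = -0.109222 < 0 → new bracket [0.732742, 1.140000]
step 2: c = 0.775268, f(c) = -0.018827 < 0 → new bracket [0.775268, 1.140000]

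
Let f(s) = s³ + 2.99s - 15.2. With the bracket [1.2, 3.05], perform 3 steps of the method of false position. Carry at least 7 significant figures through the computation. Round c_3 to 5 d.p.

False-position update: c = (a·f(b) − b·f(a))/(f(b) − f(a)); replace the endpoint whose sign matches f(c).
f(1.200000) = -9.884000, f(3.050000) = 22.292125
step 1: c = 1.768291, f(c) = -4.383625 < 0 → new bracket [1.768291, 3.050000]
step 2: c = 1.978914, f(c) = -1.533419 < 0 → new bracket [1.978914, 3.050000]
step 3: c = 2.047850, f(c) = -0.488889 < 0 → new bracket [2.047850, 3.050000]

2.04785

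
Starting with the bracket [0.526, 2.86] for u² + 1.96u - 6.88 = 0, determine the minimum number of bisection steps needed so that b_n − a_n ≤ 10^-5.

Initial width b − a = 2.86 − 0.526 = 2.334000.
After n steps the width is (b−a)/2^n; need (b−a)/2^n ≤ 10^-5.
So n ≥ log₂(2.334000/10^-5) = log₂(233400.0000) ≈ 17.8324.
Hence n = 18.

18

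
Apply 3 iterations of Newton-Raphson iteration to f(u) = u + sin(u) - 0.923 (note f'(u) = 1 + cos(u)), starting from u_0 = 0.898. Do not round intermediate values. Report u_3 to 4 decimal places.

0.4701

u_0 = 0.898000: f = 0.757082, f' = 1.623175 → u_1 = 0.898000 - (0.757082)/(1.623175) = 0.431580
u_1 = 0.431580: f = -0.073114, f' = 1.908306 → u_2 = 0.431580 - (-0.073114)/(1.908306) = 0.469893
u_2 = 0.469893: f = -0.000316, f' = 1.891617 → u_3 = 0.469893 - (-0.000316)/(1.891617) = 0.470060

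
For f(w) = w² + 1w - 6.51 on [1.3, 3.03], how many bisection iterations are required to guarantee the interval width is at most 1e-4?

15

Initial width b − a = 3.03 − 1.3 = 1.730000.
After n steps the width is (b−a)/2^n; need (b−a)/2^n ≤ 1e-4.
So n ≥ log₂(1.730000/1e-4) = log₂(17300.0000) ≈ 14.0785.
Hence n = 15.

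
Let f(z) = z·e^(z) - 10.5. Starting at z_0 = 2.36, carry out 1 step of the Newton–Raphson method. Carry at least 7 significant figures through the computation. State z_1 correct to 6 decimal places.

Newton update: z ← z − f(z)/f'(z).
f'(z) = (z + 1)·e^(z)
z_0 = 2.360000: f = 14.494645, f' = 35.585597 → z_1 = 2.360000 - (14.494645)/(35.585597) = 1.952682

1.952682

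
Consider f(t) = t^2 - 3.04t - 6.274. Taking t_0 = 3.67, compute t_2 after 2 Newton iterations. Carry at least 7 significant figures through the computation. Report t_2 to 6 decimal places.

Newton update: t ← t − f(t)/f'(t).
f'(t) = 2t - 3.04
t_0 = 3.670000: f = -3.961900, f' = 4.300000 → t_1 = 3.670000 - (-3.961900)/(4.300000) = 4.591372
t_1 = 4.591372: f = 0.848927, f' = 6.142744 → t_2 = 4.591372 - (0.848927)/(6.142744) = 4.453172

4.453172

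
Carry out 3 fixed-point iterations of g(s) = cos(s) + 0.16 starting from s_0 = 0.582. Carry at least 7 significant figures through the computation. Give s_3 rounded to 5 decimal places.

0.92213

s_1 = g(0.582000) = 0.995365
s_2 = g(0.995365) = 0.704197
s_3 = g(0.704197) = 0.922132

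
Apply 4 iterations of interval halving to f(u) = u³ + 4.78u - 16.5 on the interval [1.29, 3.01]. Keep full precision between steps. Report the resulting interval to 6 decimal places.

[1.935000, 2.042500]

f(1.290000) = -8.187111, f(3.010000) = 25.158701 (opposite signs)
step 1: m = 2.150000, f(m) = 3.715375 > 0 → root in [1.290000, 2.150000]
step 2: m = 1.720000, f(m) = -3.189952 < 0 → root in [1.720000, 2.150000]
step 3: m = 1.935000, f(m) = -0.005625 < 0 → root in [1.935000, 2.150000]
step 4: m = 2.042500, f(m) = 1.784064 > 0 → root in [1.935000, 2.042500]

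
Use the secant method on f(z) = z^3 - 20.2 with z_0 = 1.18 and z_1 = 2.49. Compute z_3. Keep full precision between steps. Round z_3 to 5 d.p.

2.70466

f(z_0) = -18.556968, f(z_1) = -4.761751
z_2 = 2.490000 - (-4.761751)·(2.490000 - 1.180000)/(-4.761751 - (-18.556968)) = 2.942178; f(z_2) = 5.268703
z_3 = 2.942178 - (5.268703)·(2.942178 - 2.490000)/(5.268703 - (-4.761751)) = 2.704662; f(z_3) = -0.414862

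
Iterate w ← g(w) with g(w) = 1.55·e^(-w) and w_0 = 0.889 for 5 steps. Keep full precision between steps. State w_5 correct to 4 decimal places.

0.7084

w_1 = g(0.889000) = 0.637153
w_2 = g(0.637153) = 0.819633
w_3 = g(0.819633) = 0.682919
w_4 = g(0.682919) = 0.782967
w_5 = g(0.782967) = 0.708424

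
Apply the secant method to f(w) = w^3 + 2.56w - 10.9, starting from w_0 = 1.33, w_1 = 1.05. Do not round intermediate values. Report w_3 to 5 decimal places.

f(w_0) = -5.142563, f(w_1) = -7.054375
w_2 = 1.050000 - (-7.054375)·(1.050000 - 1.330000)/(-7.054375 - (-5.142563)) = 2.083169; f(w_2) = 3.473019
w_3 = 2.083169 - (3.473019)·(2.083169 - 1.050000)/(3.473019 - (-7.054375)) = 1.742323; f(w_3) = -1.150496

1.74232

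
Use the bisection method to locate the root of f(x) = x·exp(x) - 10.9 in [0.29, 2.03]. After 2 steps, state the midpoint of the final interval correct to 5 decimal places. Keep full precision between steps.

f(0.290000) = -10.512436, f(2.030000) = 4.556595 (opposite signs)
step 1: m = 1.160000, f(m) = -7.199677 < 0 → root in [1.160000, 2.030000]
step 2: m = 1.595000, f(m) = -3.039315 < 0 → root in [1.595000, 2.030000]
Midpoint of [1.595000, 2.030000] = 1.812500

1.81250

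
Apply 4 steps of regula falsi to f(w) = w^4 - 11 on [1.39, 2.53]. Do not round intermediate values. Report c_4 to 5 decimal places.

1.80300

f(1.390000) = -7.266990, f(2.530000) = 29.971521
step 1: c = 1.612468, f(c) = -4.239728 < 0 → new bracket [1.612468, 2.530000]
step 2: c = 1.726176, f(c) = -2.121494 < 0 → new bracket [1.726176, 2.530000]
step 3: c = 1.779312, f(c) = -0.976752 < 0 → new bracket [1.779312, 2.530000]
step 4: c = 1.803004, f(c) = -0.432139 < 0 → new bracket [1.803004, 2.530000]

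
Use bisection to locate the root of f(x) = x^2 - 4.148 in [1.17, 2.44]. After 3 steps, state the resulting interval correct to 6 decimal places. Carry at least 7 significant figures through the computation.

f(1.170000) = -2.779100, f(2.440000) = 1.805600 (opposite signs)
step 1: m = 1.805000, f(m) = -0.889975 < 0 → root in [1.805000, 2.440000]
step 2: m = 2.122500, f(m) = 0.357006 > 0 → root in [1.805000, 2.122500]
step 3: m = 1.963750, f(m) = -0.291686 < 0 → root in [1.963750, 2.122500]

[1.963750, 2.122500]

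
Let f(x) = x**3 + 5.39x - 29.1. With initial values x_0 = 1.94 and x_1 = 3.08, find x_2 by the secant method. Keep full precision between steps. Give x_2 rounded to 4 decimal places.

Secant update: x_(k+1) = x_k − f(x_k)·(x_k − x_(k-1))/(f(x_k) − f(x_(k-1))).
f(x_0) = -11.342016, f(x_1) = 16.719312
x_2 = 3.080000 - (16.719312)·(3.080000 - 1.940000)/(16.719312 - (-11.342016)) = 2.400773; f(x_2) = -2.322475

2.4008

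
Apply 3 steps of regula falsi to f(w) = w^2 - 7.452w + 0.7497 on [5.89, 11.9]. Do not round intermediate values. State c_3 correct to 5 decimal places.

False-position update: c = (a·f(b) − b·f(a))/(f(b) − f(a)); replace the endpoint whose sign matches f(c).
f(5.890000) = -8.450480, f(11.900000) = 53.680900
step 1: c = 6.707419, f(c) = -4.244515 < 0 → new bracket [6.707419, 11.900000]
step 2: c = 7.087908, f(c) = -1.830948 < 0 → new bracket [7.087908, 11.900000]
step 3: c = 7.246626, f(c) = -0.738571 < 0 → new bracket [7.246626, 11.900000]

7.24663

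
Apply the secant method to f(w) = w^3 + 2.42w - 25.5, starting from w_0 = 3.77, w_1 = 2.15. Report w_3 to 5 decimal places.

f(w_0) = 37.206033, f(w_1) = -10.358625
w_2 = 2.150000 - (-10.358625)·(2.150000 - 3.770000)/(-10.358625 - (37.206033)) = 2.502803; f(w_2) = -3.765593
w_3 = 2.502803 - (-3.765593)·(2.502803 - 2.150000)/(-3.765593 - (-10.358625)) = 2.704306; f(w_3) = 0.821747

2.70431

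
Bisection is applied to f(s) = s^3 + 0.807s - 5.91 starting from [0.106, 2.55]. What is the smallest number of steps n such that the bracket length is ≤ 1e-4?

15

Initial width b − a = 2.55 − 0.106 = 2.444000.
After n steps the width is (b−a)/2^n; need (b−a)/2^n ≤ 1e-4.
So n ≥ log₂(2.444000/1e-4) = log₂(24440.0000) ≈ 14.5770.
Hence n = 15.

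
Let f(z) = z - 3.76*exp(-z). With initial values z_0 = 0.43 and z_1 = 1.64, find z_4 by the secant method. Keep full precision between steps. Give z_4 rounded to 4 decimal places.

f(z_0) = -2.015914, f(z_1) = 0.910635
z_2 = 1.640000 - (0.910635)·(1.640000 - 0.430000)/(0.910635 - (-2.015914)) = 1.263492; f(z_2) = 0.200671
z_3 = 1.263492 - (0.200671)·(1.263492 - 1.640000)/(0.200671 - (0.910635)) = 1.157072; f(z_3) = -0.025092
z_4 = 1.157072 - (-0.025092)·(1.157072 - 1.263492)/(-0.025092 - (0.200671)) = 1.168900; f(z_4) = 0.000636

1.1689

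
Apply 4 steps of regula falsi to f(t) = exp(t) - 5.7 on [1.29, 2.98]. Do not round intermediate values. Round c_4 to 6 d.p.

f(1.290000) = -2.067213, f(2.980000) = 13.987817
step 1: c = 1.507601, f(c) = -1.184116 < 0 → new bracket [1.507601, 2.980000]
step 2: c = 1.622517, f(c) = -0.634177 < 0 → new bracket [1.622517, 2.980000]
step 3: c = 1.681393, f(c) = -0.326967 < 0 → new bracket [1.681393, 2.980000]
step 4: c = 1.711054, f(c) = -0.165206 < 0 → new bracket [1.711054, 2.980000]

1.711054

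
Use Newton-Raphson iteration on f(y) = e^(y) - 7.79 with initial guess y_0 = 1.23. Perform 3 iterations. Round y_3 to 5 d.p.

2.05670

Newton update: y ← y − f(y)/f'(y).
f'(y) = e^(y)
y_0 = 1.230000: f = -4.368770, f' = 3.421230 → y_1 = 1.230000 - (-4.368770)/(3.421230) = 2.506959
y_1 = 2.506959: f = 4.477570, f' = 12.267570 → y_2 = 2.506959 - (4.477570)/(12.267570) = 2.141967
y_2 = 2.141967: f = 0.726171, f' = 8.516171 → y_3 = 2.141967 - (0.726171)/(8.516171) = 2.056697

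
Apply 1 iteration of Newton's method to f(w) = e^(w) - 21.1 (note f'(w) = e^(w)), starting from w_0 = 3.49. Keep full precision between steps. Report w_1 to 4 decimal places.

w_0 = 3.490000: f = 11.685948, f' = 32.785948 → w_1 = 3.490000 - (11.685948)/(32.785948) = 3.133568

3.1336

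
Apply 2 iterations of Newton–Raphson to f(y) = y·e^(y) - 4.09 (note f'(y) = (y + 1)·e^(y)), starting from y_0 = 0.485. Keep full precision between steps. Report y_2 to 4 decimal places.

1.4289

y_0 = 0.485000: f = -3.302275, f' = 2.411900 → y_1 = 0.485000 - (-3.302275)/(2.411900) = 1.854159
y_1 = 1.854159: f = 7.751267, f' = 18.227594 → y_2 = 1.854159 - (7.751267)/(18.227594) = 1.428910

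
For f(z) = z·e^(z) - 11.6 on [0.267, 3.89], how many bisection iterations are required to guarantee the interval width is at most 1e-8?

Initial width b − a = 3.89 − 0.267 = 3.623000.
After n steps the width is (b−a)/2^n; need (b−a)/2^n ≤ 1e-8.
So n ≥ log₂(3.623000/1e-8) = log₂(362300000.0000) ≈ 28.4326.
Hence n = 29.

29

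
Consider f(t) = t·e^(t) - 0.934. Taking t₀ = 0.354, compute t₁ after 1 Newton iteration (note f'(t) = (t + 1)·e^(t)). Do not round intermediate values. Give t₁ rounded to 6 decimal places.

0.576711

t_0 = 0.354000: f = -0.429637, f' = 1.929119 → t_1 = 0.354000 - (-0.429637)/(1.929119) = 0.576711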